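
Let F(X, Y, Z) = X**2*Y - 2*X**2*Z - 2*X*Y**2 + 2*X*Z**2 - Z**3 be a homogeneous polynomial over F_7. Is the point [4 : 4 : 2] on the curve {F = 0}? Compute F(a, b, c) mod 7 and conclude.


F(4,4,2) ≡ 1 (mod 7); P is NOT on the curve.

Evaluate F(4, 4, 2) term-by-term (mod 7).
  X**2*Y ↦ 1·16·4·1 = 64
  -2*X**2*Z ↦ -2·16·1·2 = -64
  -2*X*Y**2 ↦ -2·4·16·1 = -128
  2*X*Z**2 ↦ 2·4·1·4 = 32
  -Z**3 ↦ -1·1·1·8 = -8
Sum: F(4, 4, 2) = (64) + (-64) + (-128) + (32) + (-8) = -104.
Reducing mod 7: -104 ≡ 1 (mod 7).
Since F(a, b, c) ≡ 1 ≠ 0 (mod 7), P does NOT lie on the curve.


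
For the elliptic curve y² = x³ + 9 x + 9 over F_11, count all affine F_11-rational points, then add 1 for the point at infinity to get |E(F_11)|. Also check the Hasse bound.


Affine points = {(0, 3), (0, 8), (5, 5), (5, 6), (6, 2), (6, 9), (9, 4), (9, 7)}; affine count = 8; |E(F_11)| = 9.

Discriminant check: Δ ∝ 4a³ + 27b² = 4·9³ + 27·9² = 4·729 + 27·81 ≡ 10 (mod 11). Nonzero ⇒ E is nonsingular.
For each x ∈ F_11, compute rhs = x³ + 9·x + 9 mod 11, then count y ∈ F_11 with y² ≡ rhs.
  x = 0: rhs = 9, matching y values: 3, 8 (2 points).
  x = 1: rhs = 8, matching y values: none (0 points).
  x = 2: rhs = 2, matching y values: none (0 points).
  x = 3: rhs = 8, matching y values: none (0 points).
  x = 4: rhs = 10, matching y values: none (0 points).
  x = 5: rhs = 3, matching y values: 5, 6 (2 points).
  x = 6: rhs = 4, matching y values: 2, 9 (2 points).
  x = 7: rhs = 8, matching y values: none (0 points).
  x = 8: rhs = 10, matching y values: none (0 points).
  x = 9: rhs = 5, matching y values: 4, 7 (2 points).
  x = 10: rhs = 10, matching y values: none (0 points).
Total affine count: 8.
Full point count |E(F_11)| = 8 + 1 = 9.
Hasse bound: |9 − (11+1)| = |-3| = 3 ≤ 2√11 ≈ 6.6332 ✓.


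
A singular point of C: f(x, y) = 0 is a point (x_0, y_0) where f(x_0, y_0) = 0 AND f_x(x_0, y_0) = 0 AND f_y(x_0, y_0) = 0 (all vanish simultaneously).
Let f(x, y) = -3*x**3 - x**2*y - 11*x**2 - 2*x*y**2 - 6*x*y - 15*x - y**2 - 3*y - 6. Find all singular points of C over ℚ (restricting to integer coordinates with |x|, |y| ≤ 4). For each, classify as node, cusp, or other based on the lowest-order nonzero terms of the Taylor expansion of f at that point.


Singular points: {(-1, -1)}; classification: node.

Compute partial derivatives:
  f_x = -9*x**2 - 2*x*y - 22*x - 2*y**2 - 6*y - 15.
  f_y = -x**2 - 4*x*y - 6*x - 2*y - 3.
Scan x_0 ∈ {−4, ..., 4}. For each x_0, f_y(x_0, y) is a polynomial in y; find its integer roots y ∈ {−4, ..., 4}, then test f_x and f at those candidates.
  x = -4: f_y(-4, y) = 14*y + 5; no integer root y with |y| ≤ 4.
  x = -3: f_y(-3, y) = 10*y + 6; no integer root y with |y| ≤ 4.
  x = -2: f_y(-2, y) = 6*y + 5; no integer root y with |y| ≤ 4.
  x = -1: f_y(-1, y) = 2*y + 2; vanishes at y ∈ {-1}. (-1, -1): f_x = 0, f = 0 — SINGULAR.
  x = 0: f_y(0, y) = -2*y - 3; no integer root y with |y| ≤ 4.
  x = 1: f_y(1, y) = -6*y - 10; no integer root y with |y| ≤ 4.
  x = 2: f_y(2, y) = -10*y - 19; no integer root y with |y| ≤ 4.
  x = 3: f_y(3, y) = -14*y - 30; no integer root y with |y| ≤ 4.
  x = 4: f_y(4, y) = -18*y - 43; no integer root y with |y| ≤ 4.
Only singular point on the grid: (-1, -1).
Classify: substitute x = -1 + u, y = -1 + v and expand: f = -3*u**3 - u**2*v - u**2 - 2*u*v**2 + v**2.
No constant or linear terms (consistent with a singular point). Quadratic part: -u**2 + v**2. Cubic part: -3*u**3 - u**2*v - 2*u*v**2.
The quadratic part v**2 - u**2 = (v − u)(v + u) splits into two distinct linear factors, so there are two distinct tangent lines y − -1 = ±(x − -1) — this is a node (ordinary double point).
Classification: node.


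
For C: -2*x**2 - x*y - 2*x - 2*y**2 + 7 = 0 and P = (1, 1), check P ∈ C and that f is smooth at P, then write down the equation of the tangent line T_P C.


Tangent line at P: -7*x - 5*y + 12 = 0.

Step 1: f(1, 1) = 0, so P lies on C.
Step 2: partial derivatives
  f_x(x, y) = -4*x - y - 2, f_y(x, y) = -x - 4*y.
  f_x(P) = -7, f_y(P) = -5 (gradient nonzero, so P is smooth).
Step 3: tangent line at P: -7·(x − 1) + -5·(y − 1) = 0.
Expanding: -7*x - 5*y + 12 = 0.


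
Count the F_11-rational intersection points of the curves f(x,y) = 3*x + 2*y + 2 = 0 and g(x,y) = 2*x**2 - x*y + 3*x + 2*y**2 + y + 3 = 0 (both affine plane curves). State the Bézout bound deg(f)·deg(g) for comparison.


Common zeros: ∅; count = 0; Bézout bound = 2.

deg(f) = 1, deg(g) = 2, so Bézout bound = 2.
Scan x ∈ F_11. For each x, list the y ∈ F_11 with f(x, y) ≡ 0 and those with g(x, y) ≡ 0 (mod 11); the common zeros in that column are the intersection.
  x = 0: f ≡ 0 at y ∈ {10}; g ≡ 0 at y ∈ ∅; common: ∅.
  x = 1: f ≡ 0 at y ∈ {3}; g ≡ 0 at y ∈ ∅; common: ∅.
  x = 2: f ≡ 0 at y ∈ {7}; g ≡ 0 at y ∈ ∅; common: ∅.
  x = 3: f ≡ 0 at y ∈ {0}; g ≡ 0 at y ∈ ∅; common: ∅.
  x = 4: f ≡ 0 at y ∈ {4}; g ≡ 0 at y ∈ ∅; common: ∅.
  x = 5: f ≡ 0 at y ∈ {8}; g ≡ 0 at y ∈ {1}; common: ∅.
  x = 6: f ≡ 0 at y ∈ {1}; g ≡ 0 at y ∈ ∅; common: ∅.
  x = 7: f ≡ 0 at y ∈ {5}; g ≡ 0 at y ∈ ∅; common: ∅.
  x = 8: f ≡ 0 at y ∈ {9}; g ≡ 0 at y ∈ ∅; common: ∅.
  x = 9: f ≡ 0 at y ∈ {2}; g ≡ 0 at y ∈ ∅; common: ∅.
  x = 10: f ≡ 0 at y ∈ {6}; g ≡ 0 at y ∈ ∅; common: ∅.
Collecting: common zeros = ∅, so the count is 0.
Comparison with the Bézout bound: 0 ≤ 2 = deg(f)·deg(g), as expected for curves with no common component (the affine F_11-count falls short of the bound because intersections may lie at infinity, over extension fields, or carry multiplicity).


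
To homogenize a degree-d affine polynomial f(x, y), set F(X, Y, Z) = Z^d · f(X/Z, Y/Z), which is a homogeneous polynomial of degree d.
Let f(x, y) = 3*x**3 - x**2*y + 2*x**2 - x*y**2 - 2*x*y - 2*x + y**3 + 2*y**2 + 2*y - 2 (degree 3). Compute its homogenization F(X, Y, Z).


F(X, Y, Z) = 3*X**3 - X**2*Y + 2*X**2*Z - X*Y**2 - 2*X*Y*Z - 2*X*Z**2 + Y**3 + 2*Y**2*Z + 2*Y*Z**2 - 2*Z**3

deg(f) = 3.
Substitute x = X/Z, y = Y/Z into f, then multiply by Z^3.
  monomial 3·x^3·y^0 ↦ 3·X^3·Y^0·Z^0.
  monomial -1·x^2·y^1 ↦ -1·X^2·Y^1·Z^0.
  monomial 2·x^2·y^0 ↦ 2·X^2·Y^0·Z^1.
  monomial -1·x^1·y^2 ↦ -1·X^1·Y^2·Z^0.
  monomial -2·x^1·y^1 ↦ -2·X^1·Y^1·Z^1.
  monomial -2·x^1·y^0 ↦ -2·X^1·Y^0·Z^2.
  monomial 1·x^0·y^3 ↦ 1·X^0·Y^3·Z^0.
  monomial 2·x^0·y^2 ↦ 2·X^0·Y^2·Z^1.
  monomial 2·x^0·y^1 ↦ 2·X^0·Y^1·Z^2.
  monomial -2·x^0·y^0 ↦ -2·X^0·Y^0·Z^3.
Collecting: F(X, Y, Z) = 3*X**3 - X**2*Y + 2*X**2*Z - X*Y**2 - 2*X*Y*Z - 2*X*Z**2 + Y**3 + 2*Y**2*Z + 2*Y*Z**2 - 2*Z**3.


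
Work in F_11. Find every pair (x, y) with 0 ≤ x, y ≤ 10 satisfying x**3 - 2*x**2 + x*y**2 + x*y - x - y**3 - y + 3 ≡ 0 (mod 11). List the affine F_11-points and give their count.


Affine F_11-points: {(0, 8), (1, 5), (3, 10), (4, 10), (6, 10), (7, 1), (9, 0), (9, 2), (9, 7)}; count = 9.

For each of the 121 pairs (x, y) ∈ F_11², evaluate f(x, y) mod 11. Record the zeros.
  x = 0: [0↦3, 1↦1, 2↦4, 3↦6, 4↦1, 5↦5, 6↦1, 7↦5, 8↦0, 9↦2, 10↦5]  zeros at y ∈ {8}
  x = 1: [0↦1, 1↦1, 2↦8, 3↦5, 4↦8, 5↦0, 6↦8, 7↦4, 8↦4, 9↦2, 10↦3]  zeros at y ∈ {5}
  x = 2: [0↦1, 1↦3, 2↦3, 3↦6, 4↦6, 5↦8, 6↦6, 7↦5, 8↦10, 9↦4, 10↦3]  zeros at y ∈ ∅
  x = 3: [0↦9, 1↦2, 2↦6, 3↦4, 4↦1, 5↦2, 6↦1, 7↦3, 8↦2, 9↦3, 10↦0]  zeros at y ∈ {10}
  x = 4: [0↦9, 1↦4, 2↦1, 3↦5, 4↦10, 5↦10, 6↦10, 7↦4, 8↦8, 9↦5, 10↦0]  zeros at y ∈ {10}
  x = 5: [0↦7, 1↦4, 2↦5, 3↦4, 4↦6, 5↦5, 6↦6, 7↦3, 8↦1, 9↦5, 10↦9]  zeros at y ∈ ∅
  x = 6: [0↦9, 1↦8, 2↦2, 3↦7, 4↦6, 5↦4, 6↦6, 7↦6, 8↦9, 9↦9, 10↦0]  zeros at y ∈ {10}
  x = 7: [0↦10, 1↦0, 2↦9, 3↦9, 4↦5, 5↦2, 6↦5, 7↦8, 8↦5, 9↦1, 10↦1]  zeros at y ∈ {1}
  x = 8: [0↦5, 1↦8, 2↦10, 3↦5, 4↦9, 5↦5, 6↦9, 7↦4, 8↦6, 9↦9, 10↦7]  zeros at y ∈ ∅
  x = 9: [0↦0, 1↦5, 2↦0, 3↦1, 4↦2, 5↦8, 6↦2, 7↦0, 8↦7, 9↦6, 10↦2]  zeros at y ∈ {0, 2, 7}
  x = 10: [0↦1, 1↦8, 2↦7, 3↦3, 4↦1, 5↦6, 6↦1, 7↦2, 8↦3, 9↦9, 10↦3]  zeros at y ∈ ∅
Collecting zeros: affine points = {(0, 8), (1, 5), (3, 10), (4, 10), (6, 10), (7, 1), (9, 0), (9, 2), (9, 7)}.
Total count |C(F_11)_aff| = 9.


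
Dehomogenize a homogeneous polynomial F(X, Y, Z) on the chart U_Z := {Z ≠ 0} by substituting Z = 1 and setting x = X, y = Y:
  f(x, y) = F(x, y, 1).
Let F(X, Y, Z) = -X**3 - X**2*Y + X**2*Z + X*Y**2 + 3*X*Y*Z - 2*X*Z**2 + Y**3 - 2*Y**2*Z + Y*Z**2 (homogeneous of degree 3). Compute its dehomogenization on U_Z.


f(x, y) = -x**3 - x**2*y + x**2 + x*y**2 + 3*x*y - 2*x + y**3 - 2*y**2 + y

On U_Z we set Z = 1. Each monomial c·X^i·Y^j·Z^k in F becomes c·x^i·y^j·1^k = c·x^i·y^j.
Substituting Z = 1: F(X, Y, 1) = -x**3 - x**2*y + x**2 + x*y**2 + 3*x*y - 2*x + y**3 - 2*y**2 + y.
Note: deg(f) ≤ deg(F) = 3; strict inequality happens when F is divisible by Z (lost terms).


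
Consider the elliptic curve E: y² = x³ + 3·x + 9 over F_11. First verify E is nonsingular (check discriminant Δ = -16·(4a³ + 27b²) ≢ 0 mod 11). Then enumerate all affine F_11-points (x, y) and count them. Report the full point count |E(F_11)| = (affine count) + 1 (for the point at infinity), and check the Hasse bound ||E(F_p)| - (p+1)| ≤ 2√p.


Affine points = {(0, 3), (0, 8), (2, 1), (2, 10), (3, 1), (3, 10), (6, 1), (6, 10), (10, 4), (10, 7)}; affine count = 10; |E(F_11)| = 11.

Discriminant check: Δ ∝ 4a³ + 27b² = 4·3³ + 27·9² = 4·27 + 27·81 ≡ 7 (mod 11). Nonzero ⇒ E is nonsingular.
For each x ∈ F_11, compute rhs = x³ + 3·x + 9 mod 11, then count y ∈ F_11 with y² ≡ rhs.
  x = 0: rhs = 9, matching y values: 3, 8 (2 points).
  x = 1: rhs = 2, matching y values: none (0 points).
  x = 2: rhs = 1, matching y values: 1, 10 (2 points).
  x = 3: rhs = 1, matching y values: 1, 10 (2 points).
  x = 4: rhs = 8, matching y values: none (0 points).
  x = 5: rhs = 6, matching y values: none (0 points).
  x = 6: rhs = 1, matching y values: 1, 10 (2 points).
  x = 7: rhs = 10, matching y values: none (0 points).
  x = 8: rhs = 6, matching y values: none (0 points).
  x = 9: rhs = 6, matching y values: none (0 points).
  x = 10: rhs = 5, matching y values: 4, 7 (2 points).
Total affine count: 10.
Full point count |E(F_11)| = 10 + 1 = 11.
Hasse bound: |11 − (11+1)| = |-1| = 1 ≤ 2√11 ≈ 6.6332 ✓.


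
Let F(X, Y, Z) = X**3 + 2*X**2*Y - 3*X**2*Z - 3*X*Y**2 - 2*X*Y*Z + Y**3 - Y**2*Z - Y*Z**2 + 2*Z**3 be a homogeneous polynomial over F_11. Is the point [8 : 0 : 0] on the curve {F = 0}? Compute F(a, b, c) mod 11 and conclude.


F(8,0,0) ≡ 6 (mod 11); P is NOT on the curve.

Evaluate F(8, 0, 0) term-by-term (mod 11).
  X**3 ↦ 1·512·1·1 = 512
  2*X**2*Y ↦ 2·64·0·1 = 0
  -3*X**2*Z ↦ -3·64·1·0 = 0
  -3*X*Y**2 ↦ -3·8·0·1 = 0
  -2*X*Y*Z ↦ -2·8·0·0 = 0
  Y**3 ↦ 1·1·0·1 = 0
  -Y**2*Z ↦ -1·1·0·0 = 0
  -Y*Z**2 ↦ -1·1·0·0 = 0
  2*Z**3 ↦ 2·1·1·0 = 0
Sum: F(8, 0, 0) = (512) + (0) + (0) + (0) + (0) + (0) + (0) + (0) + (0) = 512.
Reducing mod 11: 512 ≡ 6 (mod 11).
Since F(a, b, c) ≡ 6 ≠ 0 (mod 11), P does NOT lie on the curve.


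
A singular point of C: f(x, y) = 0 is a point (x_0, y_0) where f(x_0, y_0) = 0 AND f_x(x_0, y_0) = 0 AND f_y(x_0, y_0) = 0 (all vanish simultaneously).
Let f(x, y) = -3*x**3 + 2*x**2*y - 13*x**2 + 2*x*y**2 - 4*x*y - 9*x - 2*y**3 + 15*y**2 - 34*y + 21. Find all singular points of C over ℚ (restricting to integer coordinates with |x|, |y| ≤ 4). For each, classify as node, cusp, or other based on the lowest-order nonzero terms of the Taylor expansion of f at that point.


Singular points: {(-1, 2)}; classification: cusp.

Compute partial derivatives:
  f_x = -9*x**2 + 4*x*y - 26*x + 2*y**2 - 4*y - 9.
  f_y = 2*x**2 + 4*x*y - 4*x - 6*y**2 + 30*y - 34.
Scan x_0 ∈ {−4, ..., 4}. For each x_0, f_y(x_0, y) is a polynomial in y; find its integer roots y ∈ {−4, ..., 4}, then test f_x and f at those candidates.
  x = -4: f_y(-4, y) = -6*y**2 + 14*y + 14; no integer root y with |y| ≤ 4.
  x = -3: f_y(-3, y) = -6*y**2 + 18*y - 4; no integer root y with |y| ≤ 4.
  x = -2: f_y(-2, y) = -6*y**2 + 22*y - 18; no integer root y with |y| ≤ 4.
  x = -1: f_y(-1, y) = -6*y**2 + 26*y - 28; vanishes at y ∈ {2}. (-1, 2): f_x = 0, f = 0 — SINGULAR.
  x = 0: f_y(0, y) = -6*y**2 + 30*y - 34; no integer root y with |y| ≤ 4.
  x = 1: f_y(1, y) = -6*y**2 + 34*y - 36; no integer root y with |y| ≤ 4.
  x = 2: f_y(2, y) = -6*y**2 + 38*y - 34; no integer root y with |y| ≤ 4.
  x = 3: f_y(3, y) = -6*y**2 + 42*y - 28; no integer root y with |y| ≤ 4.
  x = 4: f_y(4, y) = -6*y**2 + 46*y - 18; no integer root y with |y| ≤ 4.
Only singular point on the grid: (-1, 2).
Classify: substitute x = -1 + u, y = 2 + v and expand: f = -3*u**3 + 2*u**2*v + 2*u*v**2 - 2*v**3 + v**2.
No constant or linear terms (consistent with a singular point). Quadratic part: v**2. Cubic part: -3*u**3 + 2*u**2*v + 2*u*v**2 - 2*v**3.
The quadratic part v**2 is a perfect square, so there is a single (double) tangent line v = 0, i.e. y = 2. Restricting the cubic part to that line (v = 0) leaves -3*u**3 ≠ 0, so f is not divisible by v and the branch is v² ≈ 3*u**3 to lowest order — this is a cusp.
Classification: cusp.


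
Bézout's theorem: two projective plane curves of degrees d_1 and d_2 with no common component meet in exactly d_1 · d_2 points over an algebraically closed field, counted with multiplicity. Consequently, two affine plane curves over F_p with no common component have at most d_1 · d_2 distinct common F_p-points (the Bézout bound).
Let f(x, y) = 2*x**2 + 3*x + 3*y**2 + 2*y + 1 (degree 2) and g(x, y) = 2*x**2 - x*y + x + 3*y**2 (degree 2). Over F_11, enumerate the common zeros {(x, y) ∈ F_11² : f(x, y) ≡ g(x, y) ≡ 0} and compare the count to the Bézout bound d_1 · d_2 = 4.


Common zeros: {(2, 7), (5, 0)}; count = 2; Bézout bound = 4.

deg(f) = 2, deg(g) = 2, so Bézout bound = 4.
Scan x ∈ F_11. For each x, list the y ∈ F_11 with f(x, y) ≡ 0 and those with g(x, y) ≡ 0 (mod 11); the common zeros in that column are the intersection.
  x = 0: f ≡ 0 at y ∈ {6, 8}; g ≡ 0 at y ∈ {0}; common: ∅.
  x = 1: f ≡ 0 at y ∈ {1, 2}; g ≡ 0 at y ∈ {7, 8}; common: ∅.
  x = 2: f ≡ 0 at y ∈ {7}; g ≡ 0 at y ∈ {1, 7}; common: {7}.
  x = 3: f ≡ 0 at y ∈ {1, 2}; g ≡ 0 at y ∈ ∅; common: ∅.
  x = 4: f ≡ 0 at y ∈ {6, 8}; g ≡ 0 at y ∈ ∅; common: ∅.
  x = 5: f ≡ 0 at y ∈ {0, 3}; g ≡ 0 at y ∈ {0, 9}; common: {0}.
  x = 6: f ≡ 0 at y ∈ {5, 9}; g ≡ 0 at y ∈ ∅; common: ∅.
  x = 7: f ≡ 0 at y ∈ {4, 10}; g ≡ 0 at y ∈ ∅; common: ∅.
  x = 8: f ≡ 0 at y ∈ {4, 10}; g ≡ 0 at y ∈ {2, 8}; common: ∅.
  x = 9: f ≡ 0 at y ∈ {5, 9}; g ≡ 0 at y ∈ {1, 2}; common: ∅.
  x = 10: f ≡ 0 at y ∈ {0, 3}; g ≡ 0 at y ∈ {9}; common: ∅.
Collecting: common zeros = {(2, 7), (5, 0)}, so the count is 2.
Comparison with the Bézout bound: 2 ≤ 4 = deg(f)·deg(g), as expected for curves with no common component (the affine F_11-count falls short of the bound because intersections may lie at infinity, over extension fields, or carry multiplicity).


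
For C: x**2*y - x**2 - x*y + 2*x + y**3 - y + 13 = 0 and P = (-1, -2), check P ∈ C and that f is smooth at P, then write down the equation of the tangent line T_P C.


Tangent line at P: 10*x + 13*y + 36 = 0.

Step 1: f(-1, -2) = 0, so P lies on C.
Step 2: partial derivatives
  f_x(x, y) = 2*x*y - 2*x - y + 2, f_y(x, y) = x**2 - x + 3*y**2 - 1.
  f_x(P) = 10, f_y(P) = 13 (gradient nonzero, so P is smooth).
Step 3: tangent line at P: 10·(x − -1) + 13·(y − -2) = 0.
Expanding: 10*x + 13*y + 36 = 0.


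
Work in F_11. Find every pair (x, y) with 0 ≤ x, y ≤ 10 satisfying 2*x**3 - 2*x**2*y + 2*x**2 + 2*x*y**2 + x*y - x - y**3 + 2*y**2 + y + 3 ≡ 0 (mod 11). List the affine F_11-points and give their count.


Affine F_11-points: {(1, 6), (1, 10), (2, 8), (3, 5), (5, 5), (7, 3), (7, 5), (7, 8), (8, 1), (9, 8)}; count = 10.

For each of the 121 pairs (x, y) ∈ F_11², evaluate f(x, y) mod 11. Record the zeros.
  x = 0: [0↦3, 1↦5, 2↦5, 3↦8, 4↦8, 5↦10, 6↦8, 7↦7, 8↦1, 9↦6, 10↦5]  zeros at y ∈ ∅
  x = 1: [0↦6, 1↦9, 2↦3, 3↦4, 4↦6, 5↦3, 6↦0, 7↦2, 8↦3, 9↦8, 10↦0]  zeros at y ∈ {6, 10}
  x = 2: [0↦3, 1↦3, 2↦9, 3↦4, 4↦4, 5↦3, 6↦6, 7↦7, 8↦0, 9↦1, 10↦4]  zeros at y ∈ {8}
  x = 3: [0↦6, 1↦10, 2↦2, 3↦9, 4↦3, 5↦0, 6↦5, 7↦1, 8↦4, 9↦8, 10↦7]  zeros at y ∈ {5}
  x = 4: [0↦5, 1↦9, 2↦5, 3↦9, 4↦4, 5↦6, 6↦9, 7↦7, 8↦5, 9↦8, 10↦10]  zeros at y ∈ ∅
  x = 5: [0↦1, 1↦1, 2↦8, 3↦5, 4↦8, 5↦0, 6↦8, 7↦4, 8↦4, 9↦2, 10↦3]  zeros at y ∈ {5}
  x = 6: [0↦6, 1↦9, 2↦1, 3↦9, 4↦5, 5↦5, 6↦3, 7↦4, 8↦2, 9↦2, 10↦9]  zeros at y ∈ ∅
  x = 7: [0↦10, 1↦1, 2↦7, 3↦0, 4↦7, 5↦0, 6↦6, 7↦8, 8↦0, 9↦9, 10↦7]  zeros at y ∈ {3, 5, 8}
  x = 8: [0↦3, 1↦0, 2↦5, 3↦1, 4↦4, 5↦8, 6↦7, 7↦6, 8↦10, 9↦2, 10↦9]  zeros at y ∈ {1}
  x = 9: [0↦8, 1↦7, 2↦7, 3↦2, 4↦8, 5↦8, 6↦7, 7↦10, 8↦0, 9↦4, 10↦5]  zeros at y ∈ {8}
  x = 10: [0↦4, 1↦1, 2↦3, 3↦4, 4↦9, 5↦1, 6↦7, 7↦10, 8↦4, 9↦5, 10↦7]  zeros at y ∈ ∅
Collecting zeros: affine points = {(1, 6), (1, 10), (2, 8), (3, 5), (5, 5), (7, 3), (7, 5), (7, 8), (8, 1), (9, 8)}.
Total count |C(F_11)_aff| = 10.


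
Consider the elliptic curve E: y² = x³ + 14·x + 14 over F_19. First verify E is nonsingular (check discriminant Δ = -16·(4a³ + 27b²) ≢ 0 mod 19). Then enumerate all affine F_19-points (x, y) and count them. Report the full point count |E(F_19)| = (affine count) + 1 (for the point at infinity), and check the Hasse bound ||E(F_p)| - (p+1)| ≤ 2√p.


Affine points = {(3, 8), (3, 11), (4, 1), (4, 18), (5, 0), (8, 7), (8, 12), (11, 6), (11, 13), (14, 3), (14, 16), (17, 4), (17, 15)}; affine count = 13; |E(F_19)| = 14.

Discriminant check: Δ ∝ 4a³ + 27b² = 4·14³ + 27·14² = 4·2744 + 27·196 ≡ 4 (mod 19). Nonzero ⇒ E is nonsingular.
For each x ∈ F_19, compute rhs = x³ + 14·x + 14 mod 19, then count y ∈ F_19 with y² ≡ rhs.
  x = 0: rhs = 14, matching y values: none (0 points).
  x = 1: rhs = 10, matching y values: none (0 points).
  x = 2: rhs = 12, matching y values: none (0 points).
  x = 3: rhs = 7, matching y values: 8, 11 (2 points).
  x = 4: rhs = 1, matching y values: 1, 18 (2 points).
  x = 5: rhs = 0, matching y values: 0 (1 points).
  x = 6: rhs = 10, matching y values: none (0 points).
  x = 7: rhs = 18, matching y values: none (0 points).
  x = 8: rhs = 11, matching y values: 7, 12 (2 points).
  x = 9: rhs = 14, matching y values: none (0 points).
  x = 10: rhs = 14, matching y values: none (0 points).
  x = 11: rhs = 17, matching y values: 6, 13 (2 points).
  x = 12: rhs = 10, matching y values: none (0 points).
  x = 13: rhs = 18, matching y values: none (0 points).
  x = 14: rhs = 9, matching y values: 3, 16 (2 points).
  x = 15: rhs = 8, matching y values: none (0 points).
  x = 16: rhs = 2, matching y values: none (0 points).
  x = 17: rhs = 16, matching y values: 4, 15 (2 points).
  x = 18: rhs = 18, matching y values: none (0 points).
Total affine count: 13.
Full point count |E(F_19)| = 13 + 1 = 14.
Hasse bound: |14 − (19+1)| = |-6| = 6 ≤ 2√19 ≈ 8.7178 ✓.


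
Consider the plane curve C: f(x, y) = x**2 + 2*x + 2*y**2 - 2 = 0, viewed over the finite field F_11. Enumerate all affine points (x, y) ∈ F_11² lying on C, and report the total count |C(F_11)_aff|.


Affine F_11-points: {(0, 1), (0, 10), (1, 4), (1, 7), (4, 0), (5, 0), (8, 4), (8, 7), (9, 1), (9, 10)}; count = 10.

For each of the 121 pairs (x, y) ∈ F_11², evaluate f(x, y) mod 11. Record the zeros.
  x = 0: [0↦9, 1↦0, 2↦6, 3↦5, 4↦8, 5↦4, 6↦4, 7↦8, 8↦5, 9↦6, 10↦0]  zeros at y ∈ {1, 10}
  x = 1: [0↦1, 1↦3, 2↦9, 3↦8, 4↦0, 5↦7, 6↦7, 7↦0, 8↦8, 9↦9, 10↦3]  zeros at y ∈ {4, 7}
  x = 2: [0↦6, 1↦8, 2↦3, 3↦2, 4↦5, 5↦1, 6↦1, 7↦5, 8↦2, 9↦3, 10↦8]  zeros at y ∈ ∅
  x = 3: [0↦2, 1↦4, 2↦10, 3↦9, 4↦1, 5↦8, 6↦8, 7↦1, 8↦9, 9↦10, 10↦4]  zeros at y ∈ ∅
  x = 4: [0↦0, 1↦2, 2↦8, 3↦7, 4↦10, 5↦6, 6↦6, 7↦10, 8↦7, 9↦8, 10↦2]  zeros at y ∈ {0}
  x = 5: [0↦0, 1↦2, 2↦8, 3↦7, 4↦10, 5↦6, 6↦6, 7↦10, 8↦7, 9↦8, 10↦2]  zeros at y ∈ {0}
  x = 6: [0↦2, 1↦4, 2↦10, 3↦9, 4↦1, 5↦8, 6↦8, 7↦1, 8↦9, 9↦10, 10↦4]  zeros at y ∈ ∅
  x = 7: [0↦6, 1↦8, 2↦3, 3↦2, 4↦5, 5↦1, 6↦1, 7↦5, 8↦2, 9↦3, 10↦8]  zeros at y ∈ ∅
  x = 8: [0↦1, 1↦3, 2↦9, 3↦8, 4↦0, 5↦7, 6↦7, 7↦0, 8↦8, 9↦9, 10↦3]  zeros at y ∈ {4, 7}
  x = 9: [0↦9, 1↦0, 2↦6, 3↦5, 4↦8, 5↦4, 6↦4, 7↦8, 8↦5, 9↦6, 10↦0]  zeros at y ∈ {1, 10}
  x = 10: [0↦8, 1↦10, 2↦5, 3↦4, 4↦7, 5↦3, 6↦3, 7↦7, 8↦4, 9↦5, 10↦10]  zeros at y ∈ ∅
Collecting zeros: affine points = {(0, 1), (0, 10), (1, 4), (1, 7), (4, 0), (5, 0), (8, 4), (8, 7), (9, 1), (9, 10)}.
Total count |C(F_11)_aff| = 10.


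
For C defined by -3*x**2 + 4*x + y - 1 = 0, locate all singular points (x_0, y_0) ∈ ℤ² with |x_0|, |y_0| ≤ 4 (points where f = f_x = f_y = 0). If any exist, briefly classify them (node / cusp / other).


No singular points in the scanned grid; C is smooth there.

Compute partial derivatives:
  f_x = 4 - 6*x.
  f_y = 1.
f_y = 1 is a nonzero constant, so f_y never vanishes: no point (x, y) can satisfy f = f_x = f_y = 0. In particular no (x, y) ∈ {−4, ..., 4}² is singular; the curve is smooth.


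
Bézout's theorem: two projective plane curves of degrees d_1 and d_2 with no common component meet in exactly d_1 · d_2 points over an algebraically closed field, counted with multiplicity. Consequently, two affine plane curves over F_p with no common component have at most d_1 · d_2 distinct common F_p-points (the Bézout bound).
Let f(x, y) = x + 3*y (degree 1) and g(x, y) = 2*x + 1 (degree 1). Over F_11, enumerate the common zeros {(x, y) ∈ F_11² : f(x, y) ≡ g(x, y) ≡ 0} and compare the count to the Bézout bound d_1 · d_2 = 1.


Common zeros: {(5, 2)}; count = 1; Bézout bound = 1.

deg(f) = 1, deg(g) = 1, so Bézout bound = 1.
Scan x ∈ F_11. For each x, list the y ∈ F_11 with f(x, y) ≡ 0 and those with g(x, y) ≡ 0 (mod 11); the common zeros in that column are the intersection.
  x = 0: f ≡ 0 at y ∈ {0}; g ≡ 0 at y ∈ ∅; common: ∅.
  x = 1: f ≡ 0 at y ∈ {7}; g ≡ 0 at y ∈ ∅; common: ∅.
  x = 2: f ≡ 0 at y ∈ {3}; g ≡ 0 at y ∈ ∅; common: ∅.
  x = 3: f ≡ 0 at y ∈ {10}; g ≡ 0 at y ∈ ∅; common: ∅.
  x = 4: f ≡ 0 at y ∈ {6}; g ≡ 0 at y ∈ ∅; common: ∅.
  x = 5: f ≡ 0 at y ∈ {2}; g ≡ 0 at y ∈ {0, 1, 2, 3, 4, 5, 6, 7, 8, 9, 10}; common: {2}.
  x = 6: f ≡ 0 at y ∈ {9}; g ≡ 0 at y ∈ ∅; common: ∅.
  x = 7: f ≡ 0 at y ∈ {5}; g ≡ 0 at y ∈ ∅; common: ∅.
  x = 8: f ≡ 0 at y ∈ {1}; g ≡ 0 at y ∈ ∅; common: ∅.
  x = 9: f ≡ 0 at y ∈ {8}; g ≡ 0 at y ∈ ∅; common: ∅.
  x = 10: f ≡ 0 at y ∈ {4}; g ≡ 0 at y ∈ ∅; common: ∅.
Collecting: common zeros = {(5, 2)}, so the count is 1.
Comparison with the Bézout bound: 1 ≤ 1 = deg(f)·deg(g), as expected for curves with no common component (the bound is attained).


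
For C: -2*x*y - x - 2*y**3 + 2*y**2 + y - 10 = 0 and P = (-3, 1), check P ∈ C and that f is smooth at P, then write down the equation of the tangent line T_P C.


Tangent line at P: -3*x + 5*y - 14 = 0.

Step 1: f(-3, 1) = 0, so P lies on C.
Step 2: partial derivatives
  f_x(x, y) = -2*y - 1, f_y(x, y) = -2*x - 6*y**2 + 4*y + 1.
  f_x(P) = -3, f_y(P) = 5 (gradient nonzero, so P is smooth).
Step 3: tangent line at P: -3·(x − -3) + 5·(y − 1) = 0.
Expanding: -3*x + 5*y - 14 = 0.


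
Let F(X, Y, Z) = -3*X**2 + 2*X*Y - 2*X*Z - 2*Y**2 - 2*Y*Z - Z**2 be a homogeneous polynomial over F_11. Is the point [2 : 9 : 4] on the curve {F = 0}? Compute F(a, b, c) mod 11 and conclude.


F(2,9,4) ≡ 0 (mod 11); P is on the curve.

Evaluate F(2, 9, 4) term-by-term (mod 11).
  -3*X**2 ↦ -3·4·1·1 = -12
  2*X*Y ↦ 2·2·9·1 = 36
  -2*X*Z ↦ -2·2·1·4 = -16
  -2*Y**2 ↦ -2·1·81·1 = -162
  -2*Y*Z ↦ -2·1·9·4 = -72
  -Z**2 ↦ -1·1·1·16 = -16
Sum: F(2, 9, 4) = (-12) + (36) + (-16) + (-162) + (-72) + (-16) = -242.
Reducing mod 11: -242 ≡ 0 (mod 11).
Since F(a, b, c) ≡ 0 (mod 11), P lies on the curve.


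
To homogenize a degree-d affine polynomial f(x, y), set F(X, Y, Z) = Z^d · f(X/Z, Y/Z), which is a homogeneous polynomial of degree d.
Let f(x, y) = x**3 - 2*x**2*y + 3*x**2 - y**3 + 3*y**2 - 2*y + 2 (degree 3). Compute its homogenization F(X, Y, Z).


F(X, Y, Z) = X**3 - 2*X**2*Y + 3*X**2*Z - Y**3 + 3*Y**2*Z - 2*Y*Z**2 + 2*Z**3

deg(f) = 3.
Substitute x = X/Z, y = Y/Z into f, then multiply by Z^3.
  monomial 1·x^3·y^0 ↦ 1·X^3·Y^0·Z^0.
  monomial -2·x^2·y^1 ↦ -2·X^2·Y^1·Z^0.
  monomial 3·x^2·y^0 ↦ 3·X^2·Y^0·Z^1.
  monomial -1·x^0·y^3 ↦ -1·X^0·Y^3·Z^0.
  monomial 3·x^0·y^2 ↦ 3·X^0·Y^2·Z^1.
  monomial -2·x^0·y^1 ↦ -2·X^0·Y^1·Z^2.
  monomial 2·x^0·y^0 ↦ 2·X^0·Y^0·Z^3.
Collecting: F(X, Y, Z) = X**3 - 2*X**2*Y + 3*X**2*Z - Y**3 + 3*Y**2*Z - 2*Y*Z**2 + 2*Z**3.


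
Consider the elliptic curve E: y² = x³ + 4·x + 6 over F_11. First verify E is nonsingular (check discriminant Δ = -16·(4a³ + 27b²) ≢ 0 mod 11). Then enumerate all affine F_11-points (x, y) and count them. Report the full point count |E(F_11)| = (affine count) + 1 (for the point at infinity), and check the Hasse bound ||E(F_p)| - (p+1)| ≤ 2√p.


Affine points = {(1, 0), (2, 0), (3, 1), (3, 10), (4, 3), (4, 8), (6, 2), (6, 9), (7, 5), (7, 6), (8, 0), (9, 1), (9, 10), (10, 1), (10, 10)}; affine count = 15; |E(F_11)| = 16.

Discriminant check: Δ ∝ 4a³ + 27b² = 4·4³ + 27·6² = 4·64 + 27·36 ≡ 7 (mod 11). Nonzero ⇒ E is nonsingular.
For each x ∈ F_11, compute rhs = x³ + 4·x + 6 mod 11, then count y ∈ F_11 with y² ≡ rhs.
  x = 0: rhs = 6, matching y values: none (0 points).
  x = 1: rhs = 0, matching y values: 0 (1 points).
  x = 2: rhs = 0, matching y values: 0 (1 points).
  x = 3: rhs = 1, matching y values: 1, 10 (2 points).
  x = 4: rhs = 9, matching y values: 3, 8 (2 points).
  x = 5: rhs = 8, matching y values: none (0 points).
  x = 6: rhs = 4, matching y values: 2, 9 (2 points).
  x = 7: rhs = 3, matching y values: 5, 6 (2 points).
  x = 8: rhs = 0, matching y values: 0 (1 points).
  x = 9: rhs = 1, matching y values: 1, 10 (2 points).
  x = 10: rhs = 1, matching y values: 1, 10 (2 points).
Total affine count: 15.
Full point count |E(F_11)| = 15 + 1 = 16.
Hasse bound: |16 − (11+1)| = |4| = 4 ≤ 2√11 ≈ 6.6332 ✓.


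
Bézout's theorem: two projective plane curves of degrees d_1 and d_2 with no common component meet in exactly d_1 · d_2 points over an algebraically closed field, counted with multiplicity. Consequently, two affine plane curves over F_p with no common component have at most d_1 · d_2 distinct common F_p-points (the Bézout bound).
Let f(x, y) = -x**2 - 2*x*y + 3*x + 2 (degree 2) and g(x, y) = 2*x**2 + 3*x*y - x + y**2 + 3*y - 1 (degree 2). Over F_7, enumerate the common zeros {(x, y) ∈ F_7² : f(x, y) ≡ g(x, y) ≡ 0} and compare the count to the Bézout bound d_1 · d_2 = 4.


Common zeros: {(5, 2)}; count = 1; Bézout bound = 4.

deg(f) = 2, deg(g) = 2, so Bézout bound = 4.
Scan x ∈ F_7. For each x, list the y ∈ F_7 with f(x, y) ≡ 0 and those with g(x, y) ≡ 0 (mod 7); the common zeros in that column are the intersection.
  x = 0: f ≡ 0 at y ∈ ∅; g ≡ 0 at y ∈ ∅; common: ∅.
  x = 1: f ≡ 0 at y ∈ {2}; g ≡ 0 at y ∈ {0, 1}; common: ∅.
  x = 2: f ≡ 0 at y ∈ {1}; g ≡ 0 at y ∈ ∅; common: ∅.
  x = 3: f ≡ 0 at y ∈ {5}; g ≡ 0 at y ∈ {0, 2}; common: ∅.
  x = 4: f ≡ 0 at y ∈ {5}; g ≡ 0 at y ∈ ∅; common: ∅.
  x = 5: f ≡ 0 at y ∈ {2}; g ≡ 0 at y ∈ {1, 2}; common: {2}.
  x = 6: f ≡ 0 at y ∈ {1}; g ≡ 0 at y ∈ ∅; common: ∅.
Collecting: common zeros = {(5, 2)}, so the count is 1.
Comparison with the Bézout bound: 1 ≤ 4 = deg(f)·deg(g), as expected for curves with no common component (the affine F_7-count falls short of the bound because intersections may lie at infinity, over extension fields, or carry multiplicity).


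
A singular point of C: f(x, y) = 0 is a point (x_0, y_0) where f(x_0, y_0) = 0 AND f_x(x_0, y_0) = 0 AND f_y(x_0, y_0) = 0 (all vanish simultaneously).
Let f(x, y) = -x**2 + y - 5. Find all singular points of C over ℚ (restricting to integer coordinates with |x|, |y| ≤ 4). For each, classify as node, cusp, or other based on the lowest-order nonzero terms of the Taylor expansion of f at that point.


No singular points in the scanned grid; C is smooth there.

Compute partial derivatives:
  f_x = -2*x.
  f_y = 1.
f_y = 1 is a nonzero constant, so f_y never vanishes: no point (x, y) can satisfy f = f_x = f_y = 0. In particular no (x, y) ∈ {−4, ..., 4}² is singular; the curve is smooth.


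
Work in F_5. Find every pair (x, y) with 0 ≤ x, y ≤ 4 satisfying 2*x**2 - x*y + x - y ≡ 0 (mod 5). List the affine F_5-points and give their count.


Affine F_5-points: {(0, 0), (1, 4), (2, 0), (3, 4)}; count = 4.

For each of the 25 pairs (x, y) ∈ F_5², evaluate f(x, y) mod 5. Record the zeros.
  x = 0: [0↦0, 1↦4, 2↦3, 3↦2, 4↦1]  zeros at y ∈ {0}
  x = 1: [0↦3, 1↦1, 2↦4, 3↦2, 4↦0]  zeros at y ∈ {4}
  x = 2: [0↦0, 1↦2, 2↦4, 3↦1, 4↦3]  zeros at y ∈ {0}
  x = 3: [0↦1, 1↦2, 2↦3, 3↦4, 4↦0]  zeros at y ∈ {4}
  x = 4: [0↦1, 1↦1, 2↦1, 3↦1, 4↦1]  zeros at y ∈ ∅
Collecting zeros: affine points = {(0, 0), (1, 4), (2, 0), (3, 4)}.
Total count |C(F_5)_aff| = 4.


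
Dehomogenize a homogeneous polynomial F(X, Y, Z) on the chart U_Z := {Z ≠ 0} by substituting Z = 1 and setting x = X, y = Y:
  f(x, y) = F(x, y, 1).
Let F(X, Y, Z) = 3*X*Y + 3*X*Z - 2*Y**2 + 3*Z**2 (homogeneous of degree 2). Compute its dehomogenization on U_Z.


f(x, y) = 3*x*y + 3*x - 2*y**2 + 3

On U_Z we set Z = 1. Each monomial c·X^i·Y^j·Z^k in F becomes c·x^i·y^j·1^k = c·x^i·y^j.
Substituting Z = 1: F(X, Y, 1) = 3*x*y + 3*x - 2*y**2 + 3.
Note: deg(f) ≤ deg(F) = 2; strict inequality happens when F is divisible by Z (lost terms).


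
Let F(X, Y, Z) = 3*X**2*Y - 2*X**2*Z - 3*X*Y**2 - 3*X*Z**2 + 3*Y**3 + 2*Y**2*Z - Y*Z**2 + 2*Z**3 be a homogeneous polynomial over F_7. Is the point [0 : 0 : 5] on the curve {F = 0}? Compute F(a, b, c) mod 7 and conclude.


F(0,0,5) ≡ 5 (mod 7); P is NOT on the curve.

Evaluate F(0, 0, 5) term-by-term (mod 7).
  3*X**2*Y ↦ 3·0·0·1 = 0
  -2*X**2*Z ↦ -2·0·1·5 = 0
  -3*X*Y**2 ↦ -3·0·0·1 = 0
  -3*X*Z**2 ↦ -3·0·1·25 = 0
  3*Y**3 ↦ 3·1·0·1 = 0
  2*Y**2*Z ↦ 2·1·0·5 = 0
  -Y*Z**2 ↦ -1·1·0·25 = 0
  2*Z**3 ↦ 2·1·1·125 = 250
Sum: F(0, 0, 5) = (0) + (0) + (0) + (0) + (0) + (0) + (0) + (250) = 250.
Reducing mod 7: 250 ≡ 5 (mod 7).
Since F(a, b, c) ≡ 5 ≠ 0 (mod 7), P does NOT lie on the curve.


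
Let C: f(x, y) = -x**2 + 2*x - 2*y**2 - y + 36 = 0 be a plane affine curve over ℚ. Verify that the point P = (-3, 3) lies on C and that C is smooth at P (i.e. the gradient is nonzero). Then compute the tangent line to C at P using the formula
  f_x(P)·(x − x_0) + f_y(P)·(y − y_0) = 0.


Tangent line at P: 8*x - 13*y + 63 = 0.

Step 1: f(-3, 3) = 0, so P lies on C.
Step 2: partial derivatives
  f_x(x, y) = 2 - 2*x, f_y(x, y) = -4*y - 1.
  f_x(P) = 8, f_y(P) = -13 (gradient nonzero, so P is smooth).
Step 3: tangent line at P: 8·(x − -3) + -13·(y − 3) = 0.
Expanding: 8*x - 13*y + 63 = 0.


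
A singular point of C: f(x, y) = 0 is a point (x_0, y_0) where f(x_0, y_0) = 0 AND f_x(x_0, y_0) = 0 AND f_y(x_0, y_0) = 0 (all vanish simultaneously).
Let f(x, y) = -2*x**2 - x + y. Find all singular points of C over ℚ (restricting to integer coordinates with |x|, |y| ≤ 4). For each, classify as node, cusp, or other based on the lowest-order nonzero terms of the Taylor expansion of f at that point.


No singular points in the scanned grid; C is smooth there.

Compute partial derivatives:
  f_x = -4*x - 1.
  f_y = 1.
f_y = 1 is a nonzero constant, so f_y never vanishes: no point (x, y) can satisfy f = f_x = f_y = 0. In particular no (x, y) ∈ {−4, ..., 4}² is singular; the curve is smooth.


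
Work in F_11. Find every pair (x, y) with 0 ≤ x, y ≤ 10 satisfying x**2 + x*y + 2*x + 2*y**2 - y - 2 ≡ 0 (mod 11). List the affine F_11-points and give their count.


Affine F_11-points: {(1, 4), (1, 7), (4, 0), (4, 4), (5, 0), (5, 9), (6, 5), (6, 9), (9, 2), (9, 5)}; count = 10.

For each of the 121 pairs (x, y) ∈ F_11², evaluate f(x, y) mod 11. Record the zeros.
  x = 0: [0↦9, 1↦10, 2↦4, 3↦2, 4↦4, 5↦10, 6↦9, 7↦1, 8↦8, 9↦8, 10↦1]  zeros at y ∈ ∅
  x = 1: [0↦1, 1↦3, 2↦9, 3↦8, 4↦0, 5↦7, 6↦7, 7↦0, 8↦8, 9↦9, 10↦3]  zeros at y ∈ {4, 7}
  x = 2: [0↦6, 1↦9, 2↦5, 3↦5, 4↦9, 5↦6, 6↦7, 7↦1, 8↦10, 9↦1, 10↦7]  zeros at y ∈ ∅
  x = 3: [0↦2, 1↦6, 2↦3, 3↦4, 4↦9, 5↦7, 6↦9, 7↦4, 8↦3, 9↦6, 10↦2]  zeros at y ∈ ∅
  x = 4: [0↦0, 1↦5, 2↦3, 3↦5, 4↦0, 5↦10, 6↦2, 7↦9, 8↦9, 9↦2, 10↦10]  zeros at y ∈ {0, 4}
  x = 5: [0↦0, 1↦6, 2↦5, 3↦8, 4↦4, 5↦4, 6↦8, 7↦5, 8↦6, 9↦0, 10↦9]  zeros at y ∈ {0, 9}
  x = 6: [0↦2, 1↦9, 2↦9, 3↦2, 4↦10, 5↦0, 6↦5, 7↦3, 8↦5, 9↦0, 10↦10]  zeros at y ∈ {5, 9}
  x = 7: [0↦6, 1↦3, 2↦4, 3↦9, 4↦7, 5↦9, 6↦4, 7↦3, 8↦6, 9↦2, 10↦2]  zeros at y ∈ ∅
  x = 8: [0↦1, 1↦10, 2↦1, 3↦7, 4↦6, 5↦9, 6↦5, 7↦5, 8↦9, 9↦6, 10↦7]  zeros at y ∈ ∅
  x = 9: [0↦9, 1↦8, 2↦0, 3↦7, 4↦7, 5↦0, 6↦8, 7↦9, 8↦3, 9↦1, 10↦3]  zeros at y ∈ {2, 5}
  x = 10: [0↦8, 1↦8, 2↦1, 3↦9, 4↦10, 5↦4, 6↦2, 7↦4, 8↦10, 9↦9, 10↦1]  zeros at y ∈ ∅
Collecting zeros: affine points = {(1, 4), (1, 7), (4, 0), (4, 4), (5, 0), (5, 9), (6, 5), (6, 9), (9, 2), (9, 5)}.
Total count |C(F_11)_aff| = 10.


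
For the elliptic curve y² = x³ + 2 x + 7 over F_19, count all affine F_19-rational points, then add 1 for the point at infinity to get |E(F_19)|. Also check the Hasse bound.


Affine points = {(0, 8), (0, 11), (2, 0), (5, 3), (5, 16), (6, 8), (6, 11), (10, 1), (10, 18), (11, 7), (11, 12), (12, 7), (12, 12), (13, 8), (13, 11), (14, 9), (14, 10), (15, 7), (15, 12), (18, 2), (18, 17)}; affine count = 21; |E(F_19)| = 22.

Discriminant check: Δ ∝ 4a³ + 27b² = 4·2³ + 27·7² = 4·8 + 27·49 ≡ 6 (mod 19). Nonzero ⇒ E is nonsingular.
For each x ∈ F_19, compute rhs = x³ + 2·x + 7 mod 19, then count y ∈ F_19 with y² ≡ rhs.
  x = 0: rhs = 7, matching y values: 8, 11 (2 points).
  x = 1: rhs = 10, matching y values: none (0 points).
  x = 2: rhs = 0, matching y values: 0 (1 points).
  x = 3: rhs = 2, matching y values: none (0 points).
  x = 4: rhs = 3, matching y values: none (0 points).
  x = 5: rhs = 9, matching y values: 3, 16 (2 points).
  x = 6: rhs = 7, matching y values: 8, 11 (2 points).
  x = 7: rhs = 3, matching y values: none (0 points).
  x = 8: rhs = 3, matching y values: none (0 points).
  x = 9: rhs = 13, matching y values: none (0 points).
  x = 10: rhs = 1, matching y values: 1, 18 (2 points).
  x = 11: rhs = 11, matching y values: 7, 12 (2 points).
  x = 12: rhs = 11, matching y values: 7, 12 (2 points).
  x = 13: rhs = 7, matching y values: 8, 11 (2 points).
  x = 14: rhs = 5, matching y values: 9, 10 (2 points).
  x = 15: rhs = 11, matching y values: 7, 12 (2 points).
  x = 16: rhs = 12, matching y values: none (0 points).
  x = 17: rhs = 14, matching y values: none (0 points).
  x = 18: rhs = 4, matching y values: 2, 17 (2 points).
Total affine count: 21.
Full point count |E(F_19)| = 21 + 1 = 22.
Hasse bound: |22 − (19+1)| = |2| = 2 ≤ 2√19 ≈ 8.7178 ✓.


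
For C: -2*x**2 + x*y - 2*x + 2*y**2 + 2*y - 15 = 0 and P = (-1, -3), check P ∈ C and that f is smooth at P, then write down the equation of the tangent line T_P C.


Tangent line at P: -x - 11*y - 34 = 0.

Step 1: f(-1, -3) = 0, so P lies on C.
Step 2: partial derivatives
  f_x(x, y) = -4*x + y - 2, f_y(x, y) = x + 4*y + 2.
  f_x(P) = -1, f_y(P) = -11 (gradient nonzero, so P is smooth).
Step 3: tangent line at P: -1·(x − -1) + -11·(y − -3) = 0.
Expanding: -x - 11*y - 34 = 0.


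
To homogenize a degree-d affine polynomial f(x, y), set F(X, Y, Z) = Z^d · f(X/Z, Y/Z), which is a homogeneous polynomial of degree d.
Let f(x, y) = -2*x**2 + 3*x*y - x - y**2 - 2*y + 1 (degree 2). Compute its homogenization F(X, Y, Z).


F(X, Y, Z) = -2*X**2 + 3*X*Y - X*Z - Y**2 - 2*Y*Z + Z**2

deg(f) = 2.
Substitute x = X/Z, y = Y/Z into f, then multiply by Z^2.
  monomial -2·x^2·y^0 ↦ -2·X^2·Y^0·Z^0.
  monomial 3·x^1·y^1 ↦ 3·X^1·Y^1·Z^0.
  monomial -1·x^1·y^0 ↦ -1·X^1·Y^0·Z^1.
  monomial -1·x^0·y^2 ↦ -1·X^0·Y^2·Z^0.
  monomial -2·x^0·y^1 ↦ -2·X^0·Y^1·Z^1.
  monomial 1·x^0·y^0 ↦ 1·X^0·Y^0·Z^2.
Collecting: F(X, Y, Z) = -2*X**2 + 3*X*Y - X*Z - Y**2 - 2*Y*Z + Z**2.


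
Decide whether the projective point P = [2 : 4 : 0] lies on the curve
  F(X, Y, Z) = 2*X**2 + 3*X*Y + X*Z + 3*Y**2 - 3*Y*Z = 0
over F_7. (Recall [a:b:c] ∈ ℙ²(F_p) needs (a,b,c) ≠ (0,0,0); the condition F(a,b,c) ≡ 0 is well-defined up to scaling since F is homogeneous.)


F(2,4,0) ≡ 3 (mod 7); P is NOT on the curve.

Evaluate F(2, 4, 0) term-by-term (mod 7).
  2*X**2 ↦ 2·4·1·1 = 8
  3*X*Y ↦ 3·2·4·1 = 24
  X*Z ↦ 1·2·1·0 = 0
  3*Y**2 ↦ 3·1·16·1 = 48
  -3*Y*Z ↦ -3·1·4·0 = 0
Sum: F(2, 4, 0) = (8) + (24) + (0) + (48) + (0) = 80.
Reducing mod 7: 80 ≡ 3 (mod 7).
Since F(a, b, c) ≡ 3 ≠ 0 (mod 7), P does NOT lie on the curve.


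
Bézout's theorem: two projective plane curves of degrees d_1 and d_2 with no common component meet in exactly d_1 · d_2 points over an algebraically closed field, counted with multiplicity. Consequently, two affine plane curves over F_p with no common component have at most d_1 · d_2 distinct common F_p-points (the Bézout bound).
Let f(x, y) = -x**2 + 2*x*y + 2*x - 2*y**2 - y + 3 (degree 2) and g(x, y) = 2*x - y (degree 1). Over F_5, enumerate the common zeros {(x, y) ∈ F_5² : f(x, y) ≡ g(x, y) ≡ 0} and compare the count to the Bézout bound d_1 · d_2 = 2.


Common zeros: ∅; count = 0; Bézout bound = 2.

deg(f) = 2, deg(g) = 1, so Bézout bound = 2.
Scan x ∈ F_5. For each x, list the y ∈ F_5 with f(x, y) ≡ 0 and those with g(x, y) ≡ 0 (mod 5); the common zeros in that column are the intersection.
  x = 0: f ≡ 0 at y ∈ {1}; g ≡ 0 at y ∈ {0}; common: ∅.
  x = 1: f ≡ 0 at y ∈ ∅; g ≡ 0 at y ∈ {2}; common: ∅.
  x = 2: f ≡ 0 at y ∈ ∅; g ≡ 0 at y ∈ {4}; common: ∅.
  x = 3: f ≡ 0 at y ∈ {0}; g ≡ 0 at y ∈ {1}; common: ∅.
  x = 4: f ≡ 0 at y ∈ {0, 1}; g ≡ 0 at y ∈ {3}; common: ∅.
Collecting: common zeros = ∅, so the count is 0.
Comparison with the Bézout bound: 0 ≤ 2 = deg(f)·deg(g), as expected for curves with no common component (the affine F_5-count falls short of the bound because intersections may lie at infinity, over extension fields, or carry multiplicity).


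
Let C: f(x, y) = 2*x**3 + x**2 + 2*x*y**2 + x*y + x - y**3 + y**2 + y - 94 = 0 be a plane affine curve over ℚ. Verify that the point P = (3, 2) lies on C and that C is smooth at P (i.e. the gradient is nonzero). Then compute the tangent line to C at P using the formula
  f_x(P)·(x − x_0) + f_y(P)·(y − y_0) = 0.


Tangent line at P: 71*x + 20*y - 253 = 0.

Step 1: f(3, 2) = 0, so P lies on C.
Step 2: partial derivatives
  f_x(x, y) = 6*x**2 + 2*x + 2*y**2 + y + 1, f_y(x, y) = 4*x*y + x - 3*y**2 + 2*y + 1.
  f_x(P) = 71, f_y(P) = 20 (gradient nonzero, so P is smooth).
Step 3: tangent line at P: 71·(x − 3) + 20·(y − 2) = 0.
Expanding: 71*x + 20*y - 253 = 0.
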